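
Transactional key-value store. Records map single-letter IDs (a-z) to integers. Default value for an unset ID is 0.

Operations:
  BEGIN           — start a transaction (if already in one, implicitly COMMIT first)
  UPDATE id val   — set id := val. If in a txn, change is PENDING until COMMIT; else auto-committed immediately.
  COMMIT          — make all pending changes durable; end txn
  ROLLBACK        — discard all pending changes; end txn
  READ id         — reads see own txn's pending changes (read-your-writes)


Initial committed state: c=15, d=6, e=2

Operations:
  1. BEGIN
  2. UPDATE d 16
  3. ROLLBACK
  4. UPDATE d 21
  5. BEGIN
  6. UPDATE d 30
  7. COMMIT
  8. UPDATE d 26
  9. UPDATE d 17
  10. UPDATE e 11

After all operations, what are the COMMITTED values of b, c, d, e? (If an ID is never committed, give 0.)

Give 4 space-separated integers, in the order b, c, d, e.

Answer: 0 15 17 11

Derivation:
Initial committed: {c=15, d=6, e=2}
Op 1: BEGIN: in_txn=True, pending={}
Op 2: UPDATE d=16 (pending; pending now {d=16})
Op 3: ROLLBACK: discarded pending ['d']; in_txn=False
Op 4: UPDATE d=21 (auto-commit; committed d=21)
Op 5: BEGIN: in_txn=True, pending={}
Op 6: UPDATE d=30 (pending; pending now {d=30})
Op 7: COMMIT: merged ['d'] into committed; committed now {c=15, d=30, e=2}
Op 8: UPDATE d=26 (auto-commit; committed d=26)
Op 9: UPDATE d=17 (auto-commit; committed d=17)
Op 10: UPDATE e=11 (auto-commit; committed e=11)
Final committed: {c=15, d=17, e=11}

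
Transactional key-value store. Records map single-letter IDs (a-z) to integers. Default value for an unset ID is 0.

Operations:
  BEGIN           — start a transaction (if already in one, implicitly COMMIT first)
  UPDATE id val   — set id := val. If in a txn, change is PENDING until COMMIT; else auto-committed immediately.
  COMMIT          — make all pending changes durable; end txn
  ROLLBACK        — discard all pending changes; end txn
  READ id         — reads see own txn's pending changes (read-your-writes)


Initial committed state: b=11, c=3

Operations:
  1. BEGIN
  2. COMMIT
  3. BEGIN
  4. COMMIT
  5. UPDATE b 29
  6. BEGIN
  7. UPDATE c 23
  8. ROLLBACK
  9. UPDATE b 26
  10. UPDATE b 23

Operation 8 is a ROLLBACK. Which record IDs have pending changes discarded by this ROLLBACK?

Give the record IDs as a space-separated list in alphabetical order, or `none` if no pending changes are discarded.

Initial committed: {b=11, c=3}
Op 1: BEGIN: in_txn=True, pending={}
Op 2: COMMIT: merged [] into committed; committed now {b=11, c=3}
Op 3: BEGIN: in_txn=True, pending={}
Op 4: COMMIT: merged [] into committed; committed now {b=11, c=3}
Op 5: UPDATE b=29 (auto-commit; committed b=29)
Op 6: BEGIN: in_txn=True, pending={}
Op 7: UPDATE c=23 (pending; pending now {c=23})
Op 8: ROLLBACK: discarded pending ['c']; in_txn=False
Op 9: UPDATE b=26 (auto-commit; committed b=26)
Op 10: UPDATE b=23 (auto-commit; committed b=23)
ROLLBACK at op 8 discards: ['c']

Answer: c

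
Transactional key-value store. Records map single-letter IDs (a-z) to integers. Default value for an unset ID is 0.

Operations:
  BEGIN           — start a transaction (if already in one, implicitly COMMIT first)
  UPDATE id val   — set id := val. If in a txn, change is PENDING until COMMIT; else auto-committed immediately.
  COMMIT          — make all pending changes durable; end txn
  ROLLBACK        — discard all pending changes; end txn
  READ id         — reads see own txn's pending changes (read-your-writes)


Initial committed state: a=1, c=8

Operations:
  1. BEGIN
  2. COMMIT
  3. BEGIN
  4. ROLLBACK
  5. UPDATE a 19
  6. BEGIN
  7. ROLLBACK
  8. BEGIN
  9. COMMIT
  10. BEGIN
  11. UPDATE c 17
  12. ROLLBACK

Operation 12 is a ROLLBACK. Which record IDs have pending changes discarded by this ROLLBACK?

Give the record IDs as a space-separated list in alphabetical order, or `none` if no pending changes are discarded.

Initial committed: {a=1, c=8}
Op 1: BEGIN: in_txn=True, pending={}
Op 2: COMMIT: merged [] into committed; committed now {a=1, c=8}
Op 3: BEGIN: in_txn=True, pending={}
Op 4: ROLLBACK: discarded pending []; in_txn=False
Op 5: UPDATE a=19 (auto-commit; committed a=19)
Op 6: BEGIN: in_txn=True, pending={}
Op 7: ROLLBACK: discarded pending []; in_txn=False
Op 8: BEGIN: in_txn=True, pending={}
Op 9: COMMIT: merged [] into committed; committed now {a=19, c=8}
Op 10: BEGIN: in_txn=True, pending={}
Op 11: UPDATE c=17 (pending; pending now {c=17})
Op 12: ROLLBACK: discarded pending ['c']; in_txn=False
ROLLBACK at op 12 discards: ['c']

Answer: c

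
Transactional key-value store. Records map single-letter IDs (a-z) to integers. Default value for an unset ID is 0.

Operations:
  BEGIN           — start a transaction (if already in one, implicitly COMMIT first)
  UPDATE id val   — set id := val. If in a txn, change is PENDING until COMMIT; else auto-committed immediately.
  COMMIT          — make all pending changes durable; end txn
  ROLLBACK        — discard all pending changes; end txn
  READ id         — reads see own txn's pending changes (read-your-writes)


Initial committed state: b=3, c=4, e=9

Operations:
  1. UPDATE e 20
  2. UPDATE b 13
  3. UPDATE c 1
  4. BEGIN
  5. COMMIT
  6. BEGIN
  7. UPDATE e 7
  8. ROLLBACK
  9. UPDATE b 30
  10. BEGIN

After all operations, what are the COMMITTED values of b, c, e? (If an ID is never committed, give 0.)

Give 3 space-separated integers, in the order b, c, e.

Answer: 30 1 20

Derivation:
Initial committed: {b=3, c=4, e=9}
Op 1: UPDATE e=20 (auto-commit; committed e=20)
Op 2: UPDATE b=13 (auto-commit; committed b=13)
Op 3: UPDATE c=1 (auto-commit; committed c=1)
Op 4: BEGIN: in_txn=True, pending={}
Op 5: COMMIT: merged [] into committed; committed now {b=13, c=1, e=20}
Op 6: BEGIN: in_txn=True, pending={}
Op 7: UPDATE e=7 (pending; pending now {e=7})
Op 8: ROLLBACK: discarded pending ['e']; in_txn=False
Op 9: UPDATE b=30 (auto-commit; committed b=30)
Op 10: BEGIN: in_txn=True, pending={}
Final committed: {b=30, c=1, e=20}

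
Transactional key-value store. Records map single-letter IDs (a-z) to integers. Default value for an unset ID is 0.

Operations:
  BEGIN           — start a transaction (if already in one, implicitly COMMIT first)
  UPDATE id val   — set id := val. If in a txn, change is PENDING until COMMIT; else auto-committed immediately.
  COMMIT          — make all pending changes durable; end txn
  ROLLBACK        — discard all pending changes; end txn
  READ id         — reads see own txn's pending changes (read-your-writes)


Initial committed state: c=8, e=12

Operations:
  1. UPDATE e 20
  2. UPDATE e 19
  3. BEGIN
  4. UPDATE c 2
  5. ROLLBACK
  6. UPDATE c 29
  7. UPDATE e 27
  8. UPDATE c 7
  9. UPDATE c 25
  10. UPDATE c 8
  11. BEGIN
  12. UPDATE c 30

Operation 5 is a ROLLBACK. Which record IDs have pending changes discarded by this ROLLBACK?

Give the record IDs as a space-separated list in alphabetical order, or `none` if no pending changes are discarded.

Answer: c

Derivation:
Initial committed: {c=8, e=12}
Op 1: UPDATE e=20 (auto-commit; committed e=20)
Op 2: UPDATE e=19 (auto-commit; committed e=19)
Op 3: BEGIN: in_txn=True, pending={}
Op 4: UPDATE c=2 (pending; pending now {c=2})
Op 5: ROLLBACK: discarded pending ['c']; in_txn=False
Op 6: UPDATE c=29 (auto-commit; committed c=29)
Op 7: UPDATE e=27 (auto-commit; committed e=27)
Op 8: UPDATE c=7 (auto-commit; committed c=7)
Op 9: UPDATE c=25 (auto-commit; committed c=25)
Op 10: UPDATE c=8 (auto-commit; committed c=8)
Op 11: BEGIN: in_txn=True, pending={}
Op 12: UPDATE c=30 (pending; pending now {c=30})
ROLLBACK at op 5 discards: ['c']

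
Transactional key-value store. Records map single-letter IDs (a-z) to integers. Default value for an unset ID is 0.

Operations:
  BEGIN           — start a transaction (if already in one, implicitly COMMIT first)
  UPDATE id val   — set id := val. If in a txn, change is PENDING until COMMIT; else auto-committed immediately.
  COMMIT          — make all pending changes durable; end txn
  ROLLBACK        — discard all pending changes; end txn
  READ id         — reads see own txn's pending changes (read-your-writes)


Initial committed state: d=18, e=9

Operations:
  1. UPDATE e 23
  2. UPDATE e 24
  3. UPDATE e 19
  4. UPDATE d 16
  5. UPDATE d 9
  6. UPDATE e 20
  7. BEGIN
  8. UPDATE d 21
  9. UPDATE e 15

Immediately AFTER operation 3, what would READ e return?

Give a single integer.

Initial committed: {d=18, e=9}
Op 1: UPDATE e=23 (auto-commit; committed e=23)
Op 2: UPDATE e=24 (auto-commit; committed e=24)
Op 3: UPDATE e=19 (auto-commit; committed e=19)
After op 3: visible(e) = 19 (pending={}, committed={d=18, e=19})

Answer: 19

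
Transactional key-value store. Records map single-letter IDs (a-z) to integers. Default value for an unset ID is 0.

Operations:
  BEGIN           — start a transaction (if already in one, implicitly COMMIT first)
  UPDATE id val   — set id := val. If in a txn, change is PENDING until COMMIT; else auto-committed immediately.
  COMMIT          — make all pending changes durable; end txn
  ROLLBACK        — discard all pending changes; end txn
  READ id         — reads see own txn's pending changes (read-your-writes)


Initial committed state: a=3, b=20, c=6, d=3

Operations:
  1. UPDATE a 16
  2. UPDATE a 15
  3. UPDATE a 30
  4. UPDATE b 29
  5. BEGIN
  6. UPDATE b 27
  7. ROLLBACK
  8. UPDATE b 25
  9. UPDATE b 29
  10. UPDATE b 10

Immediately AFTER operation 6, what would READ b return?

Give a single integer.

Initial committed: {a=3, b=20, c=6, d=3}
Op 1: UPDATE a=16 (auto-commit; committed a=16)
Op 2: UPDATE a=15 (auto-commit; committed a=15)
Op 3: UPDATE a=30 (auto-commit; committed a=30)
Op 4: UPDATE b=29 (auto-commit; committed b=29)
Op 5: BEGIN: in_txn=True, pending={}
Op 6: UPDATE b=27 (pending; pending now {b=27})
After op 6: visible(b) = 27 (pending={b=27}, committed={a=30, b=29, c=6, d=3})

Answer: 27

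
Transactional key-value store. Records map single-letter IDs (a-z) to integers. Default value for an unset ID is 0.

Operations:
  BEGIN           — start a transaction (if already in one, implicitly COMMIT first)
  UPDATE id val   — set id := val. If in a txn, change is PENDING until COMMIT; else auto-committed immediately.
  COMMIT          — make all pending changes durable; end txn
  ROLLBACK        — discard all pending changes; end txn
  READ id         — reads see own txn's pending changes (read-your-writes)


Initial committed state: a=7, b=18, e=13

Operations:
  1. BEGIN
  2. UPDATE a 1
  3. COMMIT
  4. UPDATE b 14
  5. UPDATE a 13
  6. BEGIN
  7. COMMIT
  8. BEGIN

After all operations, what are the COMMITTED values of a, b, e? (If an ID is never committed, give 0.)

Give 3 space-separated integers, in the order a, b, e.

Answer: 13 14 13

Derivation:
Initial committed: {a=7, b=18, e=13}
Op 1: BEGIN: in_txn=True, pending={}
Op 2: UPDATE a=1 (pending; pending now {a=1})
Op 3: COMMIT: merged ['a'] into committed; committed now {a=1, b=18, e=13}
Op 4: UPDATE b=14 (auto-commit; committed b=14)
Op 5: UPDATE a=13 (auto-commit; committed a=13)
Op 6: BEGIN: in_txn=True, pending={}
Op 7: COMMIT: merged [] into committed; committed now {a=13, b=14, e=13}
Op 8: BEGIN: in_txn=True, pending={}
Final committed: {a=13, b=14, e=13}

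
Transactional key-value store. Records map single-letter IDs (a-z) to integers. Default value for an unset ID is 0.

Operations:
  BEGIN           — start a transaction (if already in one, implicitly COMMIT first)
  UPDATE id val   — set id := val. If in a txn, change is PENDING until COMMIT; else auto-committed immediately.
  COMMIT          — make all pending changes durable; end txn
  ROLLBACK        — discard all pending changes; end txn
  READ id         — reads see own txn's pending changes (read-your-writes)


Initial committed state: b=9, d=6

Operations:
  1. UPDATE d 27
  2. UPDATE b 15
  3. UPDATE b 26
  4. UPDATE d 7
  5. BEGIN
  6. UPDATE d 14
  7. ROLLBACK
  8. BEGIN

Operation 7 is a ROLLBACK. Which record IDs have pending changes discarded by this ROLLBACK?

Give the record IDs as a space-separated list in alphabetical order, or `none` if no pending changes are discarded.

Answer: d

Derivation:
Initial committed: {b=9, d=6}
Op 1: UPDATE d=27 (auto-commit; committed d=27)
Op 2: UPDATE b=15 (auto-commit; committed b=15)
Op 3: UPDATE b=26 (auto-commit; committed b=26)
Op 4: UPDATE d=7 (auto-commit; committed d=7)
Op 5: BEGIN: in_txn=True, pending={}
Op 6: UPDATE d=14 (pending; pending now {d=14})
Op 7: ROLLBACK: discarded pending ['d']; in_txn=False
Op 8: BEGIN: in_txn=True, pending={}
ROLLBACK at op 7 discards: ['d']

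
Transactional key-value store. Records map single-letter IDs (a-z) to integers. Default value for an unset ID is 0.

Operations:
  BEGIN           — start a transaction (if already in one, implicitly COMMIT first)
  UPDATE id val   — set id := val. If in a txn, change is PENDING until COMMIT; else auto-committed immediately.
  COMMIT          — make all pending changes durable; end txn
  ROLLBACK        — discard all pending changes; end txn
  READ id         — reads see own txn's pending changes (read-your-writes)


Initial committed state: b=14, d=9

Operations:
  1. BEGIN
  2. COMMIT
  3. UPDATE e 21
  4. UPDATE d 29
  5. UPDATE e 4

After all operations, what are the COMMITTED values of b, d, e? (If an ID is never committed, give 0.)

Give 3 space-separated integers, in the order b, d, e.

Initial committed: {b=14, d=9}
Op 1: BEGIN: in_txn=True, pending={}
Op 2: COMMIT: merged [] into committed; committed now {b=14, d=9}
Op 3: UPDATE e=21 (auto-commit; committed e=21)
Op 4: UPDATE d=29 (auto-commit; committed d=29)
Op 5: UPDATE e=4 (auto-commit; committed e=4)
Final committed: {b=14, d=29, e=4}

Answer: 14 29 4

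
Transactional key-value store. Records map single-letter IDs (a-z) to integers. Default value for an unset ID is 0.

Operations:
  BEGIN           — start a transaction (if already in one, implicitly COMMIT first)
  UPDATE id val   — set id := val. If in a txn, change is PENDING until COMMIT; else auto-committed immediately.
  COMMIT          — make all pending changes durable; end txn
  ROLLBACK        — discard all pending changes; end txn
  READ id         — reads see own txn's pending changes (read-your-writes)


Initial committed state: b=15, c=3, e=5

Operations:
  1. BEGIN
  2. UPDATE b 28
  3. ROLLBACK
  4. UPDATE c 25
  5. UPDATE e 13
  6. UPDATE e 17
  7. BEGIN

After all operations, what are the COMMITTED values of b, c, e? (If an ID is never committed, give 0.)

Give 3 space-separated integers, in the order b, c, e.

Initial committed: {b=15, c=3, e=5}
Op 1: BEGIN: in_txn=True, pending={}
Op 2: UPDATE b=28 (pending; pending now {b=28})
Op 3: ROLLBACK: discarded pending ['b']; in_txn=False
Op 4: UPDATE c=25 (auto-commit; committed c=25)
Op 5: UPDATE e=13 (auto-commit; committed e=13)
Op 6: UPDATE e=17 (auto-commit; committed e=17)
Op 7: BEGIN: in_txn=True, pending={}
Final committed: {b=15, c=25, e=17}

Answer: 15 25 17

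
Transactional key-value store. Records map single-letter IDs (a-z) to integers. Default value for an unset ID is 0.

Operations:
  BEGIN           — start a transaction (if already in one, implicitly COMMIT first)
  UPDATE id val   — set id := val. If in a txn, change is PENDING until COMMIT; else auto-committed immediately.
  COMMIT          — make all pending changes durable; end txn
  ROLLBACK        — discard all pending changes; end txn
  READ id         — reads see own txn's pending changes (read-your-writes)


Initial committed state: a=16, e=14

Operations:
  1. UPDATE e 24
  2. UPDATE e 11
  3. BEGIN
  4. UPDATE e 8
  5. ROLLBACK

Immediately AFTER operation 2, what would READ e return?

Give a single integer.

Answer: 11

Derivation:
Initial committed: {a=16, e=14}
Op 1: UPDATE e=24 (auto-commit; committed e=24)
Op 2: UPDATE e=11 (auto-commit; committed e=11)
After op 2: visible(e) = 11 (pending={}, committed={a=16, e=11})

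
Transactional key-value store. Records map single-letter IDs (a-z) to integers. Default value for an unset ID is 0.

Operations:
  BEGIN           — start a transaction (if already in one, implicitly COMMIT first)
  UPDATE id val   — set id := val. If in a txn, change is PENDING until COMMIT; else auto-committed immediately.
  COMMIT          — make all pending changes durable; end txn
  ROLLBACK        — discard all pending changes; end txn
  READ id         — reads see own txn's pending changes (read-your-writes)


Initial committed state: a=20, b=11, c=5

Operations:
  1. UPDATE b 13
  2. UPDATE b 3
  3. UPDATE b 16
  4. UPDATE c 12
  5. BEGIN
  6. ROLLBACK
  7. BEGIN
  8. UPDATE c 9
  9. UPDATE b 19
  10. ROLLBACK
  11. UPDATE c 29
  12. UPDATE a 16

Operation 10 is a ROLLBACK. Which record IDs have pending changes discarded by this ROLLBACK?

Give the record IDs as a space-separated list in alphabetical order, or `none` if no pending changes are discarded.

Initial committed: {a=20, b=11, c=5}
Op 1: UPDATE b=13 (auto-commit; committed b=13)
Op 2: UPDATE b=3 (auto-commit; committed b=3)
Op 3: UPDATE b=16 (auto-commit; committed b=16)
Op 4: UPDATE c=12 (auto-commit; committed c=12)
Op 5: BEGIN: in_txn=True, pending={}
Op 6: ROLLBACK: discarded pending []; in_txn=False
Op 7: BEGIN: in_txn=True, pending={}
Op 8: UPDATE c=9 (pending; pending now {c=9})
Op 9: UPDATE b=19 (pending; pending now {b=19, c=9})
Op 10: ROLLBACK: discarded pending ['b', 'c']; in_txn=False
Op 11: UPDATE c=29 (auto-commit; committed c=29)
Op 12: UPDATE a=16 (auto-commit; committed a=16)
ROLLBACK at op 10 discards: ['b', 'c']

Answer: b c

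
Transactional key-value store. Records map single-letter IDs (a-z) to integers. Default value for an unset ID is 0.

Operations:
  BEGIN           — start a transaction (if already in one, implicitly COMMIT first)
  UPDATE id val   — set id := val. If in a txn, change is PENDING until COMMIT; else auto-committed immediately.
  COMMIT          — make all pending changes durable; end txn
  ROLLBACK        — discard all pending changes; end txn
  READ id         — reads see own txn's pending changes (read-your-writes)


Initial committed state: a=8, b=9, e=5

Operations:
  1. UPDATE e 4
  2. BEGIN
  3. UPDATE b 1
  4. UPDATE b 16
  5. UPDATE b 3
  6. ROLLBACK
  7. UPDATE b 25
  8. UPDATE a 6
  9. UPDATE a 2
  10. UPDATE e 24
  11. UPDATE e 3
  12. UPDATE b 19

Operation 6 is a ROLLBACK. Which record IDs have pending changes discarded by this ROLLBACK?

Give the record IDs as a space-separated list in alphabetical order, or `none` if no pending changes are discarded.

Answer: b

Derivation:
Initial committed: {a=8, b=9, e=5}
Op 1: UPDATE e=4 (auto-commit; committed e=4)
Op 2: BEGIN: in_txn=True, pending={}
Op 3: UPDATE b=1 (pending; pending now {b=1})
Op 4: UPDATE b=16 (pending; pending now {b=16})
Op 5: UPDATE b=3 (pending; pending now {b=3})
Op 6: ROLLBACK: discarded pending ['b']; in_txn=False
Op 7: UPDATE b=25 (auto-commit; committed b=25)
Op 8: UPDATE a=6 (auto-commit; committed a=6)
Op 9: UPDATE a=2 (auto-commit; committed a=2)
Op 10: UPDATE e=24 (auto-commit; committed e=24)
Op 11: UPDATE e=3 (auto-commit; committed e=3)
Op 12: UPDATE b=19 (auto-commit; committed b=19)
ROLLBACK at op 6 discards: ['b']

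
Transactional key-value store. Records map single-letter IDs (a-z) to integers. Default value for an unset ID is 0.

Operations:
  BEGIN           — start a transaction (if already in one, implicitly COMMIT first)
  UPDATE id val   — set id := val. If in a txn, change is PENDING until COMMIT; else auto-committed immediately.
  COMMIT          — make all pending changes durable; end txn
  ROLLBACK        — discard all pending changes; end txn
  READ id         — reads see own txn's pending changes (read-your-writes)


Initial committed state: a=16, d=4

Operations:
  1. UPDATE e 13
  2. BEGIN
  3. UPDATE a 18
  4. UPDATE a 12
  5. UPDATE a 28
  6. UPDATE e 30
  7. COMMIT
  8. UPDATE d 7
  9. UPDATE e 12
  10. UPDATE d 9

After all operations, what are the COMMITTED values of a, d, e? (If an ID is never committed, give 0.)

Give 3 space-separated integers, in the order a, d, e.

Initial committed: {a=16, d=4}
Op 1: UPDATE e=13 (auto-commit; committed e=13)
Op 2: BEGIN: in_txn=True, pending={}
Op 3: UPDATE a=18 (pending; pending now {a=18})
Op 4: UPDATE a=12 (pending; pending now {a=12})
Op 5: UPDATE a=28 (pending; pending now {a=28})
Op 6: UPDATE e=30 (pending; pending now {a=28, e=30})
Op 7: COMMIT: merged ['a', 'e'] into committed; committed now {a=28, d=4, e=30}
Op 8: UPDATE d=7 (auto-commit; committed d=7)
Op 9: UPDATE e=12 (auto-commit; committed e=12)
Op 10: UPDATE d=9 (auto-commit; committed d=9)
Final committed: {a=28, d=9, e=12}

Answer: 28 9 12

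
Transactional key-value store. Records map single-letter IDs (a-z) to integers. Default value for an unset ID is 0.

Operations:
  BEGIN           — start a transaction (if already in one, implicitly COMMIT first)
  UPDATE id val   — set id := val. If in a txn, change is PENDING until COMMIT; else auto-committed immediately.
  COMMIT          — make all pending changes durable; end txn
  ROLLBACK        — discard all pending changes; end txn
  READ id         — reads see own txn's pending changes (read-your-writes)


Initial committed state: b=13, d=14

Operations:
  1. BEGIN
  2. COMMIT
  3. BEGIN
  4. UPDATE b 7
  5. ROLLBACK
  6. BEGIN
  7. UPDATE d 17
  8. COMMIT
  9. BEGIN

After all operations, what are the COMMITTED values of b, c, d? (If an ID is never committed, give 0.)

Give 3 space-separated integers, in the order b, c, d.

Answer: 13 0 17

Derivation:
Initial committed: {b=13, d=14}
Op 1: BEGIN: in_txn=True, pending={}
Op 2: COMMIT: merged [] into committed; committed now {b=13, d=14}
Op 3: BEGIN: in_txn=True, pending={}
Op 4: UPDATE b=7 (pending; pending now {b=7})
Op 5: ROLLBACK: discarded pending ['b']; in_txn=False
Op 6: BEGIN: in_txn=True, pending={}
Op 7: UPDATE d=17 (pending; pending now {d=17})
Op 8: COMMIT: merged ['d'] into committed; committed now {b=13, d=17}
Op 9: BEGIN: in_txn=True, pending={}
Final committed: {b=13, d=17}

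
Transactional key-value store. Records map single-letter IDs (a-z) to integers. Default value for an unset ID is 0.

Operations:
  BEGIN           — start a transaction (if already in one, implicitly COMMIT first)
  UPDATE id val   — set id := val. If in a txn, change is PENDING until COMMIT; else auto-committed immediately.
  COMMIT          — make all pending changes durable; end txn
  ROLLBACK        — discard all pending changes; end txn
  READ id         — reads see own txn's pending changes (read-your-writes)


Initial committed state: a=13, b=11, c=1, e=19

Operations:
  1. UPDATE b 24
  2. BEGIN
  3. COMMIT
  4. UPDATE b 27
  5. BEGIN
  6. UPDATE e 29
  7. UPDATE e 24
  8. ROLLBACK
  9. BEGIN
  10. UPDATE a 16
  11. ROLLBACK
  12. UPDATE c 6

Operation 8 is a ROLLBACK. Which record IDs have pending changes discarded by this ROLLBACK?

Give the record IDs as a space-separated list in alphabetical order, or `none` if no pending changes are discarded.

Initial committed: {a=13, b=11, c=1, e=19}
Op 1: UPDATE b=24 (auto-commit; committed b=24)
Op 2: BEGIN: in_txn=True, pending={}
Op 3: COMMIT: merged [] into committed; committed now {a=13, b=24, c=1, e=19}
Op 4: UPDATE b=27 (auto-commit; committed b=27)
Op 5: BEGIN: in_txn=True, pending={}
Op 6: UPDATE e=29 (pending; pending now {e=29})
Op 7: UPDATE e=24 (pending; pending now {e=24})
Op 8: ROLLBACK: discarded pending ['e']; in_txn=False
Op 9: BEGIN: in_txn=True, pending={}
Op 10: UPDATE a=16 (pending; pending now {a=16})
Op 11: ROLLBACK: discarded pending ['a']; in_txn=False
Op 12: UPDATE c=6 (auto-commit; committed c=6)
ROLLBACK at op 8 discards: ['e']

Answer: e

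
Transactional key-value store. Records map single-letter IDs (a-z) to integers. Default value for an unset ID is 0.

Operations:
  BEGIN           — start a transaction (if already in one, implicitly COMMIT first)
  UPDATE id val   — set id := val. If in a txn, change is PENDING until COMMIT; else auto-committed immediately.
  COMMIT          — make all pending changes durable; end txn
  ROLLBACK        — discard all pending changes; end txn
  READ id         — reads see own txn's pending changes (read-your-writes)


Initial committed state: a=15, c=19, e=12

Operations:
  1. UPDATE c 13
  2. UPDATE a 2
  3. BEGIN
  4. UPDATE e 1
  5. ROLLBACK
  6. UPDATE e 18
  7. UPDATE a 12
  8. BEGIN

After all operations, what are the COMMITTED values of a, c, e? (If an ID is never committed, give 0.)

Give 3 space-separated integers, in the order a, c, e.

Initial committed: {a=15, c=19, e=12}
Op 1: UPDATE c=13 (auto-commit; committed c=13)
Op 2: UPDATE a=2 (auto-commit; committed a=2)
Op 3: BEGIN: in_txn=True, pending={}
Op 4: UPDATE e=1 (pending; pending now {e=1})
Op 5: ROLLBACK: discarded pending ['e']; in_txn=False
Op 6: UPDATE e=18 (auto-commit; committed e=18)
Op 7: UPDATE a=12 (auto-commit; committed a=12)
Op 8: BEGIN: in_txn=True, pending={}
Final committed: {a=12, c=13, e=18}

Answer: 12 13 18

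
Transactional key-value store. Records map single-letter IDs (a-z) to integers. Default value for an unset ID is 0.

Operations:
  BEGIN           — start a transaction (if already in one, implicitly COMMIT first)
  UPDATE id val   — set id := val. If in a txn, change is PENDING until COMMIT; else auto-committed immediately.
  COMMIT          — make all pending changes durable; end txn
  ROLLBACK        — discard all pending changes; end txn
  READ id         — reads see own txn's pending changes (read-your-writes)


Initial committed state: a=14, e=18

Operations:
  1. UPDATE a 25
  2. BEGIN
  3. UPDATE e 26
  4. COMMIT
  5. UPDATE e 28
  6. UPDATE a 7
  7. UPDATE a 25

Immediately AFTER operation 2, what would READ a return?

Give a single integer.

Initial committed: {a=14, e=18}
Op 1: UPDATE a=25 (auto-commit; committed a=25)
Op 2: BEGIN: in_txn=True, pending={}
After op 2: visible(a) = 25 (pending={}, committed={a=25, e=18})

Answer: 25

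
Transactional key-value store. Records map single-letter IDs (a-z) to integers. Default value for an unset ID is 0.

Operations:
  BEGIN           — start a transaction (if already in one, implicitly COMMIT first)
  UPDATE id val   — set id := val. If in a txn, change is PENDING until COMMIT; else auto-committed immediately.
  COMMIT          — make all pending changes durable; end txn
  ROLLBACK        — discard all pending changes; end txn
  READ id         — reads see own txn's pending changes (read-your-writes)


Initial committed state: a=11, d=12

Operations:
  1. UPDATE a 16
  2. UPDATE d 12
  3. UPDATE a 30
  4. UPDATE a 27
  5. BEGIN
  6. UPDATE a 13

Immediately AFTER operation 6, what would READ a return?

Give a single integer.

Initial committed: {a=11, d=12}
Op 1: UPDATE a=16 (auto-commit; committed a=16)
Op 2: UPDATE d=12 (auto-commit; committed d=12)
Op 3: UPDATE a=30 (auto-commit; committed a=30)
Op 4: UPDATE a=27 (auto-commit; committed a=27)
Op 5: BEGIN: in_txn=True, pending={}
Op 6: UPDATE a=13 (pending; pending now {a=13})
After op 6: visible(a) = 13 (pending={a=13}, committed={a=27, d=12})

Answer: 13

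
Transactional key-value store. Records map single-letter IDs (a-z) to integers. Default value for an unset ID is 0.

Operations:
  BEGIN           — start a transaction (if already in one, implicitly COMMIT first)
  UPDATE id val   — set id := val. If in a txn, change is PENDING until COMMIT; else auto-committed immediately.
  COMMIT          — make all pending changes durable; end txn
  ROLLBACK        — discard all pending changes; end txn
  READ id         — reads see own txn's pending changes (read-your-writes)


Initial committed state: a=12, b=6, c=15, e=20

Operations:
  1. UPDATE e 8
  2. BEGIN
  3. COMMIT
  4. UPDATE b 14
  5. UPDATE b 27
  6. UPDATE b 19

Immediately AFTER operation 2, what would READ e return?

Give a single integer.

Answer: 8

Derivation:
Initial committed: {a=12, b=6, c=15, e=20}
Op 1: UPDATE e=8 (auto-commit; committed e=8)
Op 2: BEGIN: in_txn=True, pending={}
After op 2: visible(e) = 8 (pending={}, committed={a=12, b=6, c=15, e=8})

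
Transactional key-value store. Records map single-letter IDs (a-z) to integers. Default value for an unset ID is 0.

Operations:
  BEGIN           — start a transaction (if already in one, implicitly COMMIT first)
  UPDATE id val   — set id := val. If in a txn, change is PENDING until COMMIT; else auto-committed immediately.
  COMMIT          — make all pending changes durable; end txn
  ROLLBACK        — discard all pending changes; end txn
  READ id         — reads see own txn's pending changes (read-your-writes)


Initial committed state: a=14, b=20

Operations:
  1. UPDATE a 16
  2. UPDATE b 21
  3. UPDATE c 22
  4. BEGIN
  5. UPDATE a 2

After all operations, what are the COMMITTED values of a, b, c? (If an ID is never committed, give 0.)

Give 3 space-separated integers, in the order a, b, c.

Initial committed: {a=14, b=20}
Op 1: UPDATE a=16 (auto-commit; committed a=16)
Op 2: UPDATE b=21 (auto-commit; committed b=21)
Op 3: UPDATE c=22 (auto-commit; committed c=22)
Op 4: BEGIN: in_txn=True, pending={}
Op 5: UPDATE a=2 (pending; pending now {a=2})
Final committed: {a=16, b=21, c=22}

Answer: 16 21 22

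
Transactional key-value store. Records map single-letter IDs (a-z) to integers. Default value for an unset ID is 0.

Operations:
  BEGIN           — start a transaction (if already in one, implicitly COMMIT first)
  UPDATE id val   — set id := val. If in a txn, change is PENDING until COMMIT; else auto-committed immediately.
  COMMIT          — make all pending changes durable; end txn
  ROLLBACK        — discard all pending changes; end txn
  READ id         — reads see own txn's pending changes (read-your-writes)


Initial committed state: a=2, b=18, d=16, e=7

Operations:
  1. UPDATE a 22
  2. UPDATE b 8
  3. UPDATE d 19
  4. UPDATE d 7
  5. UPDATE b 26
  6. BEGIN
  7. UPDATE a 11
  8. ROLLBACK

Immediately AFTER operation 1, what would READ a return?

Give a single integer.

Answer: 22

Derivation:
Initial committed: {a=2, b=18, d=16, e=7}
Op 1: UPDATE a=22 (auto-commit; committed a=22)
After op 1: visible(a) = 22 (pending={}, committed={a=22, b=18, d=16, e=7})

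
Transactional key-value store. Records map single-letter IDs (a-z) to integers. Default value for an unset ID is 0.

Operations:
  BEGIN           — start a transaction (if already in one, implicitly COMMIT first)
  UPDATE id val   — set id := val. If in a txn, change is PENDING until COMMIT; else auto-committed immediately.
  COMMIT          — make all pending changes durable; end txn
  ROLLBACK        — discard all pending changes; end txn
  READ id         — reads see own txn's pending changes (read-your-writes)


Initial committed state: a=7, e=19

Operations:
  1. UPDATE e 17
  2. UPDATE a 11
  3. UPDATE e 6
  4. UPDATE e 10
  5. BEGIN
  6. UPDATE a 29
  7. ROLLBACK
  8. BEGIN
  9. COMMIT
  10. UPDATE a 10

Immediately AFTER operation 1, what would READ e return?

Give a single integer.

Initial committed: {a=7, e=19}
Op 1: UPDATE e=17 (auto-commit; committed e=17)
After op 1: visible(e) = 17 (pending={}, committed={a=7, e=17})

Answer: 17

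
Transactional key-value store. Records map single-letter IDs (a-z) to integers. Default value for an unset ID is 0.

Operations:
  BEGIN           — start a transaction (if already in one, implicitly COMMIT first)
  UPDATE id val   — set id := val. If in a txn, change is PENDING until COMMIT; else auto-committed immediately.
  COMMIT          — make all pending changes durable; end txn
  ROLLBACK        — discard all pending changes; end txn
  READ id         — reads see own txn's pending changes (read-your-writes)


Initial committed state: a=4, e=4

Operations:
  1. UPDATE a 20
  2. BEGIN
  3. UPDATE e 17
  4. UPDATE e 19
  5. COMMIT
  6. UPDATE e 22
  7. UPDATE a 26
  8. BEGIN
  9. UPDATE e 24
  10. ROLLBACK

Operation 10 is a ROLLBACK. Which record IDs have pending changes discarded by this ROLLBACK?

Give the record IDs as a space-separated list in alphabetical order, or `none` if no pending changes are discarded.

Initial committed: {a=4, e=4}
Op 1: UPDATE a=20 (auto-commit; committed a=20)
Op 2: BEGIN: in_txn=True, pending={}
Op 3: UPDATE e=17 (pending; pending now {e=17})
Op 4: UPDATE e=19 (pending; pending now {e=19})
Op 5: COMMIT: merged ['e'] into committed; committed now {a=20, e=19}
Op 6: UPDATE e=22 (auto-commit; committed e=22)
Op 7: UPDATE a=26 (auto-commit; committed a=26)
Op 8: BEGIN: in_txn=True, pending={}
Op 9: UPDATE e=24 (pending; pending now {e=24})
Op 10: ROLLBACK: discarded pending ['e']; in_txn=False
ROLLBACK at op 10 discards: ['e']

Answer: e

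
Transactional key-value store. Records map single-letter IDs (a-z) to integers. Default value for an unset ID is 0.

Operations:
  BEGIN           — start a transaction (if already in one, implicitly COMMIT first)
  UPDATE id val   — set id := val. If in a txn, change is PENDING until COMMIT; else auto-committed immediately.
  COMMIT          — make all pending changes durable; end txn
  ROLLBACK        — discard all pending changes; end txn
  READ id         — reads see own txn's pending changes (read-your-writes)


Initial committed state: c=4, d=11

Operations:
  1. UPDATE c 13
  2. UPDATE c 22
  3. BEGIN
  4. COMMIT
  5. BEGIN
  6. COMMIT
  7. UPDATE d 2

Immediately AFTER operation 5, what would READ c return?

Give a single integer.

Answer: 22

Derivation:
Initial committed: {c=4, d=11}
Op 1: UPDATE c=13 (auto-commit; committed c=13)
Op 2: UPDATE c=22 (auto-commit; committed c=22)
Op 3: BEGIN: in_txn=True, pending={}
Op 4: COMMIT: merged [] into committed; committed now {c=22, d=11}
Op 5: BEGIN: in_txn=True, pending={}
After op 5: visible(c) = 22 (pending={}, committed={c=22, d=11})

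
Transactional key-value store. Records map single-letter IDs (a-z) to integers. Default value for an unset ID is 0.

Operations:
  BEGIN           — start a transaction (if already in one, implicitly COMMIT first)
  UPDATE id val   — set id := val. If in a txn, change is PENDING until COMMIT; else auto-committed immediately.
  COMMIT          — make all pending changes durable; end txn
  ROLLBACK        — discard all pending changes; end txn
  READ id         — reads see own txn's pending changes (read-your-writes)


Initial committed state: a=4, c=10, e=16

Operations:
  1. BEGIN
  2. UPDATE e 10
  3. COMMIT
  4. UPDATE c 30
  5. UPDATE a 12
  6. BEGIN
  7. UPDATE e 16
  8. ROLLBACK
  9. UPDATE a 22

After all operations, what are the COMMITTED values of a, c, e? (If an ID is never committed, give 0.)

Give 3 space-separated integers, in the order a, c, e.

Answer: 22 30 10

Derivation:
Initial committed: {a=4, c=10, e=16}
Op 1: BEGIN: in_txn=True, pending={}
Op 2: UPDATE e=10 (pending; pending now {e=10})
Op 3: COMMIT: merged ['e'] into committed; committed now {a=4, c=10, e=10}
Op 4: UPDATE c=30 (auto-commit; committed c=30)
Op 5: UPDATE a=12 (auto-commit; committed a=12)
Op 6: BEGIN: in_txn=True, pending={}
Op 7: UPDATE e=16 (pending; pending now {e=16})
Op 8: ROLLBACK: discarded pending ['e']; in_txn=False
Op 9: UPDATE a=22 (auto-commit; committed a=22)
Final committed: {a=22, c=30, e=10}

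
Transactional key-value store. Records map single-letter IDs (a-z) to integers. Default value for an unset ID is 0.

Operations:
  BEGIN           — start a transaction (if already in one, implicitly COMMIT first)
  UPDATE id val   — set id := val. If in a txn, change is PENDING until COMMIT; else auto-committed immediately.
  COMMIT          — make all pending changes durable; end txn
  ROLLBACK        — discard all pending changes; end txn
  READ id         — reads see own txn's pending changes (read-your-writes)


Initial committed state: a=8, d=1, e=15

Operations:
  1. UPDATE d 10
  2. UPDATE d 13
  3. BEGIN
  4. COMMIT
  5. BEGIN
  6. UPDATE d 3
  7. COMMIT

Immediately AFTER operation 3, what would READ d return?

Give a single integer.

Answer: 13

Derivation:
Initial committed: {a=8, d=1, e=15}
Op 1: UPDATE d=10 (auto-commit; committed d=10)
Op 2: UPDATE d=13 (auto-commit; committed d=13)
Op 3: BEGIN: in_txn=True, pending={}
After op 3: visible(d) = 13 (pending={}, committed={a=8, d=13, e=15})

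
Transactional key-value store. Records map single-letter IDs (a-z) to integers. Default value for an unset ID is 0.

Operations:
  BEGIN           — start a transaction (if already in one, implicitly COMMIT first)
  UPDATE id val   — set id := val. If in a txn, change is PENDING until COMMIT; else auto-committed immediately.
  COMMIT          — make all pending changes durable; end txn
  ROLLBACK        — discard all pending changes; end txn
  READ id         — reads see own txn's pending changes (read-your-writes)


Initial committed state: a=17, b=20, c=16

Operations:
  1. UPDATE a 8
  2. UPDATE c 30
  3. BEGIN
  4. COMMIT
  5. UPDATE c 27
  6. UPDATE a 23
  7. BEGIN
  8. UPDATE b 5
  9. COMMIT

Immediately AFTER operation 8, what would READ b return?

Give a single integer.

Answer: 5

Derivation:
Initial committed: {a=17, b=20, c=16}
Op 1: UPDATE a=8 (auto-commit; committed a=8)
Op 2: UPDATE c=30 (auto-commit; committed c=30)
Op 3: BEGIN: in_txn=True, pending={}
Op 4: COMMIT: merged [] into committed; committed now {a=8, b=20, c=30}
Op 5: UPDATE c=27 (auto-commit; committed c=27)
Op 6: UPDATE a=23 (auto-commit; committed a=23)
Op 7: BEGIN: in_txn=True, pending={}
Op 8: UPDATE b=5 (pending; pending now {b=5})
After op 8: visible(b) = 5 (pending={b=5}, committed={a=23, b=20, c=27})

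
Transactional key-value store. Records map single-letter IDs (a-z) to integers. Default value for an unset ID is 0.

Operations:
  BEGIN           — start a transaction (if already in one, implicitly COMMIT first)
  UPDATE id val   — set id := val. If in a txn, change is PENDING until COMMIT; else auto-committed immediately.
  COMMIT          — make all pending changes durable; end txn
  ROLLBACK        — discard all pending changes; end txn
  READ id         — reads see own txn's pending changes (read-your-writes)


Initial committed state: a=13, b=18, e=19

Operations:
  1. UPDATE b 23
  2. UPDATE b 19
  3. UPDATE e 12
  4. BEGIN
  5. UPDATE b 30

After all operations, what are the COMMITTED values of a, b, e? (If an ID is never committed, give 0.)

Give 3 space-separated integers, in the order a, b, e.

Initial committed: {a=13, b=18, e=19}
Op 1: UPDATE b=23 (auto-commit; committed b=23)
Op 2: UPDATE b=19 (auto-commit; committed b=19)
Op 3: UPDATE e=12 (auto-commit; committed e=12)
Op 4: BEGIN: in_txn=True, pending={}
Op 5: UPDATE b=30 (pending; pending now {b=30})
Final committed: {a=13, b=19, e=12}

Answer: 13 19 12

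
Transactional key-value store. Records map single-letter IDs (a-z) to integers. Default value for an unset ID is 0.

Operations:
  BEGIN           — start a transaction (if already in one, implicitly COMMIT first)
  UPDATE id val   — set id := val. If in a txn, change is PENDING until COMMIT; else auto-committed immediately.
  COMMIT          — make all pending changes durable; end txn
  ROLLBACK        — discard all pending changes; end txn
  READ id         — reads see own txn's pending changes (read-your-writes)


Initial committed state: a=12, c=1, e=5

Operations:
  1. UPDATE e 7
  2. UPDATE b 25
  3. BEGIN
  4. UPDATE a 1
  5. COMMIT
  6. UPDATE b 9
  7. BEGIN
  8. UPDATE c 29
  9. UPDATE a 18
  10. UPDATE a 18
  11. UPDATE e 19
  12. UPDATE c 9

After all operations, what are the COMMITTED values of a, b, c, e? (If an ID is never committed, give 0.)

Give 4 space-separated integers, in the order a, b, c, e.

Answer: 1 9 1 7

Derivation:
Initial committed: {a=12, c=1, e=5}
Op 1: UPDATE e=7 (auto-commit; committed e=7)
Op 2: UPDATE b=25 (auto-commit; committed b=25)
Op 3: BEGIN: in_txn=True, pending={}
Op 4: UPDATE a=1 (pending; pending now {a=1})
Op 5: COMMIT: merged ['a'] into committed; committed now {a=1, b=25, c=1, e=7}
Op 6: UPDATE b=9 (auto-commit; committed b=9)
Op 7: BEGIN: in_txn=True, pending={}
Op 8: UPDATE c=29 (pending; pending now {c=29})
Op 9: UPDATE a=18 (pending; pending now {a=18, c=29})
Op 10: UPDATE a=18 (pending; pending now {a=18, c=29})
Op 11: UPDATE e=19 (pending; pending now {a=18, c=29, e=19})
Op 12: UPDATE c=9 (pending; pending now {a=18, c=9, e=19})
Final committed: {a=1, b=9, c=1, e=7}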